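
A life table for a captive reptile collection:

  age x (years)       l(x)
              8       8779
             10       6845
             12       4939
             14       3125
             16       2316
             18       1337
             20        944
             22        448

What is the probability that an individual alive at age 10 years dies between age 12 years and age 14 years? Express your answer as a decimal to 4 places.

This is the probability of reaching 12 but not 14, conditional on being alive at 10: (l(12) − l(14)) / l(10).
= (4939 − 3125) / 6845 = 1814 / 6845 = 0.265011.

0.2650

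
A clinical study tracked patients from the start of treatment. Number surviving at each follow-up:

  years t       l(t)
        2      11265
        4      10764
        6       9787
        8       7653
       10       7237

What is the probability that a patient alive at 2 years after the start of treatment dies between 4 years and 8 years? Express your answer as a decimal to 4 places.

This is the probability of reaching 4 but not 8, conditional on being alive at 2: (l(4) − l(8)) / l(2).
= (10764 − 7653) / 11265 = 3111 / 11265 = 0.276165.

0.2762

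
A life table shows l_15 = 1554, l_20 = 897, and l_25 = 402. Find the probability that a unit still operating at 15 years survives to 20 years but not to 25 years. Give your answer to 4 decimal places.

0.3185

This is the probability of reaching 20 but not 25, conditional on being operational at 15: (l_20 − l_25) / l_15.
= (897 − 402) / 1554 = 495 / 1554 = 0.318533.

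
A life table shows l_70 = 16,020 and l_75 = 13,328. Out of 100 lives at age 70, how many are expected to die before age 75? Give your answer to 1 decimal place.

The relevant probability is 1 − 13,328/16,020 = 0.168040.
Expected number = 100 × 0.168040 = 16.8.

16.8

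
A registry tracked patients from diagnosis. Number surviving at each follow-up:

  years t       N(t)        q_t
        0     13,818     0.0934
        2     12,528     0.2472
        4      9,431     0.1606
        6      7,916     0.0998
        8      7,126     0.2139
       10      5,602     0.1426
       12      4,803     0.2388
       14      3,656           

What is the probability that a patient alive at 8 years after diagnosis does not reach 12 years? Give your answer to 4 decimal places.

0.3260

P(die before 12 | alive at 8) = 1 − N(12)/N(8) = 1 − 4,803/7,126 = (2,323)/7,126 = 0.325989.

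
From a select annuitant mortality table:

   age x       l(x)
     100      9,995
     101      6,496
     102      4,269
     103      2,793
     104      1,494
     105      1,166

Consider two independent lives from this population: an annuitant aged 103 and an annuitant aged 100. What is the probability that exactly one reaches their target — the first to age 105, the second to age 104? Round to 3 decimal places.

p₁ = l(105)/l(103) = 1,166/2,793 = 0.417472; p₂ = l(104)/l(100) = 1,494/9,995 = 0.149475.
P(exactly one) = p₁(1−p₂) + (1−p₁)p₂ = 0.355070 + 0.087073 = 0.442144.

0.442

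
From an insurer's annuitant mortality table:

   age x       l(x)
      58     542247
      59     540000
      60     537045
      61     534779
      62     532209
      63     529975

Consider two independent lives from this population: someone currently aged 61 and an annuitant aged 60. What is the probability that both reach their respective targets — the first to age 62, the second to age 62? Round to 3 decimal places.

p₁ = l(62)/l(61) = 532209/534779 = 0.995194; p₂ = l(62)/l(60) = 532209/537045 = 0.990995.
P(both) = p₁ × p₂ = 0.995194 × 0.990995 = 0.986232.

0.986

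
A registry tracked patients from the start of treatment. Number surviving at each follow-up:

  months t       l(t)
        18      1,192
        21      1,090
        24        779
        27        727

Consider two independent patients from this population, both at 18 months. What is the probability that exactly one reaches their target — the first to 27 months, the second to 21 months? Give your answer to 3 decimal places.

0.409

p₁ = l(27)/l(18) = 727/1,192 = 0.609899; p₂ = l(21)/l(18) = 1,090/1,192 = 0.914430.
P(exactly one) = p₁(1−p₂) + (1−p₁)p₂ = 0.052189 + 0.356720 = 0.408909.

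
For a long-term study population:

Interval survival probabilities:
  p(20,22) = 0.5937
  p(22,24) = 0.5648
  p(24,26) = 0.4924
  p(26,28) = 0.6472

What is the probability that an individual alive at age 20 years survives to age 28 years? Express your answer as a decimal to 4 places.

0.1069

P(survive 20→28) = 0.5937 × 0.5648 × 0.4924 × 0.6472.
= 0.106861.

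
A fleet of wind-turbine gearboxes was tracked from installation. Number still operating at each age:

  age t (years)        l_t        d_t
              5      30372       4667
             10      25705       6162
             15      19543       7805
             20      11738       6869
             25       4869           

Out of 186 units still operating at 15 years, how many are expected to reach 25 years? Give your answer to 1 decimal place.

The relevant probability is 4869/19543 = 0.249143.
Expected number = 186 × 0.249143 = 46.3.

46.3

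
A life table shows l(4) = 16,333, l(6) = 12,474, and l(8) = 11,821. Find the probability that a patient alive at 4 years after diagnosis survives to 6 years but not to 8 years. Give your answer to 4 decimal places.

0.0400

This is the probability of reaching 6 but not 8, conditional on being alive at 4: (l(6) − l(8)) / l(4).
= (12,474 − 11,821) / 16,333 = 653 / 16,333 = 0.039980.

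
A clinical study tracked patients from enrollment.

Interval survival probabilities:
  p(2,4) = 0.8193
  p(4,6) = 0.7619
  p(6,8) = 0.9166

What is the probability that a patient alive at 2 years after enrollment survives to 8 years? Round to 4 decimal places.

0.5722

Survival from 2 to 8 is the product of surviving each interval: 0.8193 × 0.7619 × 0.9166.
= 0.572164.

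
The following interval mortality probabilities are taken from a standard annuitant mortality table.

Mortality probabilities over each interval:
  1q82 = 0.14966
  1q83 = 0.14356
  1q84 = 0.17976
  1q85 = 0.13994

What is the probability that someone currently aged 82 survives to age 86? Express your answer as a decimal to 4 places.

Chaining the interval survival probabilities: (1 − 0.14966) × (1 − 0.14356) × (1 − 0.17976) × (1 − 0.13994).
= 0.85034 × 0.85644 × 0.82024 × 0.86006 = 0.513759.

0.5138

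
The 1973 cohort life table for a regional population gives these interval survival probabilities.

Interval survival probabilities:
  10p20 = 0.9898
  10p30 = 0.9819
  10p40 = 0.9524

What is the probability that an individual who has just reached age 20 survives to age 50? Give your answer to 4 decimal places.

0.9256

30p20 = 0.9898 × 0.9819 × 0.9524.
= 0.925623.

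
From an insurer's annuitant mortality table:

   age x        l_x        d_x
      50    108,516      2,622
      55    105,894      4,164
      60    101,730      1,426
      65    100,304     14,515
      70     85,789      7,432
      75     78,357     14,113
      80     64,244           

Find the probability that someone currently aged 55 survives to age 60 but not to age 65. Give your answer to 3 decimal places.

0.013

We want 5|5q55 = (l_60 − l_65)/l_55.
This is the probability of reaching 60 but not 65, conditional on being alive at 55: (l_60 − l_65) / l_55.
= (101,730 − 100,304) / 105,894 = 1,426 / 105,894 = 0.013466.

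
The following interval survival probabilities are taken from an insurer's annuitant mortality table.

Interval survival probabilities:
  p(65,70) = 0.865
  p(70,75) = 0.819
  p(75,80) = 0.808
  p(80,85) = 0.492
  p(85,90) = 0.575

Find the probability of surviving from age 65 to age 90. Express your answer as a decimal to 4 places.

0.1619

P(survive 65→90) = 0.865 × 0.819 × 0.808 × 0.492 × 0.575.
= 0.161936.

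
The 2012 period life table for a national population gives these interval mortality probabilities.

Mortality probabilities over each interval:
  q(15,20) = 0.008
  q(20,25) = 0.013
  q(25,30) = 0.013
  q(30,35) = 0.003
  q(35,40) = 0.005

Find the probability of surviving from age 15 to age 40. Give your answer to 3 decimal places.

0.959

P(survive 15→40) = (1 − 0.008) × (1 − 0.013) × (1 − 0.013) × (1 − 0.003) × (1 − 0.005).
= 0.992 × 0.987 × 0.987 × 0.997 × 0.995 = 0.958659.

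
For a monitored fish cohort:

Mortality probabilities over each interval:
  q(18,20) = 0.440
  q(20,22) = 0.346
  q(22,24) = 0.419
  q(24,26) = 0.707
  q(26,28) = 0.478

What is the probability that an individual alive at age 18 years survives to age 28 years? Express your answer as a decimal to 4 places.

0.0325

P(survive 18→28) = (1 − 0.440) × (1 − 0.346) × (1 − 0.419) × (1 − 0.707) × (1 − 0.478).
= 0.560 × 0.654 × 0.581 × 0.293 × 0.522 = 0.032545.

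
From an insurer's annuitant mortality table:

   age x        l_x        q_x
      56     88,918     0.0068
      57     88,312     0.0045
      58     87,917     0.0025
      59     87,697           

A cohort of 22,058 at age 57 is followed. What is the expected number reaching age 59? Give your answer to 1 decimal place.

The relevant probability is 87,697/88,312 = 0.993036.
Expected number = 22,058 × 0.993036 = 21904.4.

21904.4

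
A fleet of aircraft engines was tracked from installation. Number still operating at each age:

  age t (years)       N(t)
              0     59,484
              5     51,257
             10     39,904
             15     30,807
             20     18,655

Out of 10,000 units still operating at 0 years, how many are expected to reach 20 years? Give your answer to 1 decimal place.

The relevant probability is 18,655/59,484 = 0.313614.
Expected number = 10,000 × 0.313614 = 3136.1.

3136.1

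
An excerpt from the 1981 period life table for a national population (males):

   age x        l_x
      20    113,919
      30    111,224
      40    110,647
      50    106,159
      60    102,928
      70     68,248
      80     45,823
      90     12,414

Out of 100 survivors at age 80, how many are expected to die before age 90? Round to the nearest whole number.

The relevant probability is 1 − 12,414/45,823 = 0.729088.
Expected number = 100 × 0.729088 = 73.

73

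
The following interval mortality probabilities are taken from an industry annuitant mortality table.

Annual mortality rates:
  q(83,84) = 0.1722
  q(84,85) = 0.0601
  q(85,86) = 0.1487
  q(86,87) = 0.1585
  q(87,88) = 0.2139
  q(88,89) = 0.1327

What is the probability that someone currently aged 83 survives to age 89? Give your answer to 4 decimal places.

0.3800

P(survive 83→89) = (1 − 0.1722) × (1 − 0.0601) × (1 − 0.1487) × (1 − 0.1585) × (1 − 0.2139) × (1 − 0.1327).
= 0.8278 × 0.9399 × 0.8513 × 0.8415 × 0.7861 × 0.8673 = 0.380006.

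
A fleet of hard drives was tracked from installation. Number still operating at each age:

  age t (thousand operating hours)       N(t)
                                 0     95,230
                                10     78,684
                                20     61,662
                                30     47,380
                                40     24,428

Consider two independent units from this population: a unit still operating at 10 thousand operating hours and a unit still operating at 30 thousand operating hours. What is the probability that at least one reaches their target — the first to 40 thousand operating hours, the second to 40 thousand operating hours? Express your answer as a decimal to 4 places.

0.6660

p₁ = N(40)/N(10) = 24,428/78,684 = 0.310457; p₂ = N(40)/N(30) = 24,428/47,380 = 0.515576.
P(at least one) = 1 − (1−p₁)(1−p₂) = 1 − 0.689543 × 0.484424 = 0.665969.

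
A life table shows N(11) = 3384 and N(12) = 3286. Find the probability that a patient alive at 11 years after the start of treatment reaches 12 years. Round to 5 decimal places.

0.97104

The conditional survival probability is N(12)/N(11) = 3286/3384 = 0.971040.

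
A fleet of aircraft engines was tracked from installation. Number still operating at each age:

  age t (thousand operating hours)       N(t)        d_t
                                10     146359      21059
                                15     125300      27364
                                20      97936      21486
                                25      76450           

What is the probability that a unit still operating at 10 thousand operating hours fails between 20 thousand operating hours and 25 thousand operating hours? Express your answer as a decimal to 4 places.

This is the probability of reaching 20 but not 25, conditional on being operational at 10: (N(20) − N(25)) / N(10).
= (97936 − 76450) / 146359 = 21486 / 146359 = 0.146803.

0.1468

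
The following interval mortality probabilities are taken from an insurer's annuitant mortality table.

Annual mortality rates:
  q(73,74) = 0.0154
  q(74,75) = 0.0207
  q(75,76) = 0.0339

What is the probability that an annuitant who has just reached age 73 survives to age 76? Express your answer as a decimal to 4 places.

P(survive 73→76) = (1 − 0.0154) × (1 − 0.0207) × (1 − 0.0339).
= 0.9846 × 0.9793 × 0.9661 = 0.931532.

0.9315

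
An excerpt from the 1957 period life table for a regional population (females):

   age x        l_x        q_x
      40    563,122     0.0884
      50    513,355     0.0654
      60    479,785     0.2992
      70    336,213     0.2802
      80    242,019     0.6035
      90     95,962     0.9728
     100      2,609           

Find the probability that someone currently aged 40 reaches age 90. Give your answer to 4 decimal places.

0.1704

The conditional survival probability is l_90/l_40 = 95,962/563,122 = 0.170411.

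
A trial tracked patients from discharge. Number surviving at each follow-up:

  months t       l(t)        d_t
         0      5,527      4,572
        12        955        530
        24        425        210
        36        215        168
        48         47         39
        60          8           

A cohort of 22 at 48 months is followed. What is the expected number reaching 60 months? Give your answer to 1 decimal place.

3.7

The relevant probability is 8/47 = 0.170213.
Expected number = 22 × 0.170213 = 3.7.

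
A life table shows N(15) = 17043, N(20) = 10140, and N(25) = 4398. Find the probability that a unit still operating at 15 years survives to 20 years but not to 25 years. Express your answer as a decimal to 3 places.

0.337

This is the probability of reaching 20 but not 25, conditional on being operational at 15: (N(20) − N(25)) / N(15).
= (10140 − 4398) / 17043 = 5742 / 17043 = 0.336913.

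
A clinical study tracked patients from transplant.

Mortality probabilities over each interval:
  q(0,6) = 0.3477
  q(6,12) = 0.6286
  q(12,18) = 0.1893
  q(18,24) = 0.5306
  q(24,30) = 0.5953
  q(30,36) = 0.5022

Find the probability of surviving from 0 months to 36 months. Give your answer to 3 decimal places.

Survival from 0 to 36 is the product of surviving each interval: (1 − 0.3477) × (1 − 0.6286) × (1 − 0.1893) × (1 − 0.5306) × (1 − 0.5953) × (1 − 0.5022).
= 0.6523 × 0.3714 × 0.8107 × 0.4694 × 0.4047 × 0.4978 = 0.018573.

0.019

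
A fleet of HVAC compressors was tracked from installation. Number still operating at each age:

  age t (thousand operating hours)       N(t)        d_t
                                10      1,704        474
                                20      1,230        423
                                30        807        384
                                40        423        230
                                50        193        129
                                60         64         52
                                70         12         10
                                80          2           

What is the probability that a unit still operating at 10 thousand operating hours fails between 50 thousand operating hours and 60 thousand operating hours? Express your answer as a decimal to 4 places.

This is the probability of reaching 50 but not 60, conditional on being operational at 10: (N(50) − N(60)) / N(10).
= (193 − 64) / 1,704 = 129 / 1,704 = 0.075704.

0.0757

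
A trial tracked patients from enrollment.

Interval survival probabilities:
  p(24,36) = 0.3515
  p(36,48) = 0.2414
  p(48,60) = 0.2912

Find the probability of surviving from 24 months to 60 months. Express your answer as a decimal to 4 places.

Chaining the interval survival probabilities: 0.3515 × 0.2414 × 0.2912.
= 0.024709.

0.0247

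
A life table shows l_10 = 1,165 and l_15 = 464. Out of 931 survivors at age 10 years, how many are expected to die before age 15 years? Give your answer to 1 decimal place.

The relevant probability is 1 − 464/1,165 = 0.601717.
Expected number = 931 × 0.601717 = 560.2.

560.2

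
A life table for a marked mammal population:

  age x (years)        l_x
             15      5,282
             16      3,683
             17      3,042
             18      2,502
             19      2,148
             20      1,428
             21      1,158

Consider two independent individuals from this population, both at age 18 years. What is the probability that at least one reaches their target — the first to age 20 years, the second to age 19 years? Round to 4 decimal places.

0.9393

p₁ = l_20/l_18 = 1,428/2,502 = 0.570743; p₂ = l_19/l_18 = 2,148/2,502 = 0.858513.
P(at least one) = 1 − (1−p₁)(1−p₂) = 1 − 0.429257 × 0.141487 = 0.939266.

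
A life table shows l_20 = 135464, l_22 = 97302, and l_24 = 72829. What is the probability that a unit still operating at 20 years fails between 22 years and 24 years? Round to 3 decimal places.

This is the probability of reaching 22 but not 24, conditional on being operational at 20: (l_22 − l_24) / l_20.
= (97302 − 72829) / 135464 = 24473 / 135464 = 0.180661.

0.181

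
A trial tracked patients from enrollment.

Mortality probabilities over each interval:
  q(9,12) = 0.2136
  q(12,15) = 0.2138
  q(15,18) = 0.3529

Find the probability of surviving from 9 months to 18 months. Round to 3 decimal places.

0.400

Chaining the interval survival probabilities: (1 − 0.2136) × (1 − 0.2138) × (1 − 0.3529).
= 0.7864 × 0.7862 × 0.6471 = 0.400081.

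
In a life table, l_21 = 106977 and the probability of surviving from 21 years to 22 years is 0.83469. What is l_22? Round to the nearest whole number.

89293

l_22 = l_21 × p = 106977 × 0.83469 = 89293.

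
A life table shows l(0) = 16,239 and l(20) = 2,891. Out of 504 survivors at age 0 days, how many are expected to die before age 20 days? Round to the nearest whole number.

The relevant probability is 1 − 2,891/16,239 = 0.821972.
Expected number = 504 × 0.821972 = 414.

414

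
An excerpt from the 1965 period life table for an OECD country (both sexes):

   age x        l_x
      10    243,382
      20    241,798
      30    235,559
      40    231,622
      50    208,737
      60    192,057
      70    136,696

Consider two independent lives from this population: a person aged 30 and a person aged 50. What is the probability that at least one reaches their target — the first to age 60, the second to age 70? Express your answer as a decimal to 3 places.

p₁ = l_60/l_30 = 192,057/235,559 = 0.815324; p₂ = l_70/l_50 = 136,696/208,737 = 0.654872.
P(at least one) = 1 − (1−p₁)(1−p₂) = 1 − 0.184676 × 0.345128 = 0.936263.

0.936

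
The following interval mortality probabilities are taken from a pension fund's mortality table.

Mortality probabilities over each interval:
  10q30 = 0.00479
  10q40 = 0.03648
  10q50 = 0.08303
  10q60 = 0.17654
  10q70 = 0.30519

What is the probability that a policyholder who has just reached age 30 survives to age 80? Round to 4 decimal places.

0.5031

50p30 = (1 − 0.00479) × (1 − 0.03648) × (1 − 0.08303) × (1 − 0.17654) × (1 − 0.30519).
= 0.99521 × 0.96352 × 0.91697 × 0.82346 × 0.69481 = 0.503082.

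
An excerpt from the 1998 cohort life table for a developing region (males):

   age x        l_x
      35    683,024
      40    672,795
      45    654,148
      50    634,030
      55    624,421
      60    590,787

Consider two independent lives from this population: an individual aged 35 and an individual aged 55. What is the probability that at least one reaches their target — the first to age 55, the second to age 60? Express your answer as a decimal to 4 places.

0.9954

p₁ = l_55/l_35 = 624,421/683,024 = 0.914201; p₂ = l_60/l_55 = 590,787/624,421 = 0.946136.
P(at least one) = 1 − (1−p₁)(1−p₂) = 1 − 0.085799 × 0.053864 = 0.995379.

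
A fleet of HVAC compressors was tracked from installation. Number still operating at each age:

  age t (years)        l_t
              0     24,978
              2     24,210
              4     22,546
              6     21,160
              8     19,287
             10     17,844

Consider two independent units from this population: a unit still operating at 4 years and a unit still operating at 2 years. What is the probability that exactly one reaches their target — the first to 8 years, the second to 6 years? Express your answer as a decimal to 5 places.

0.23411

p₁ = l_8/l_4 = 19,287/22,546 = 0.855451; p₂ = l_6/l_2 = 21,160/24,210 = 0.874019.
P(exactly one) = p₁(1−p₂) + (1−p₁)p₂ = 0.107771 + 0.126339 = 0.234109.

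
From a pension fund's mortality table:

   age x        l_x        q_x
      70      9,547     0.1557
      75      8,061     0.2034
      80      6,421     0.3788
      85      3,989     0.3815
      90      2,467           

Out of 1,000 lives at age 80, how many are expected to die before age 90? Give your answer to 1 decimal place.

615.8

The relevant probability is 1 − 2,467/6,421 = 0.615792.
Expected number = 1,000 × 0.615792 = 615.8.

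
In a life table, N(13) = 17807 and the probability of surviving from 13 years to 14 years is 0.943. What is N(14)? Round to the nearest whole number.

16792

N(14) = N(13) × p = 17807 × 0.943 = 16792.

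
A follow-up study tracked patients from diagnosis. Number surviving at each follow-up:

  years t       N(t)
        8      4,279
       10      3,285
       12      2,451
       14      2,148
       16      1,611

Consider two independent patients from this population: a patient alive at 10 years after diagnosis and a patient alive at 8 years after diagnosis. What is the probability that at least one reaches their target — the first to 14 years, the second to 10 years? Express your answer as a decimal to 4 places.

0.9196

p₁ = N(14)/N(10) = 2,148/3,285 = 0.653881; p₂ = N(10)/N(8) = 3,285/4,279 = 0.767703.
P(at least one) = 1 − (1−p₁)(1−p₂) = 1 − 0.346119 × 0.232297 = 0.919598.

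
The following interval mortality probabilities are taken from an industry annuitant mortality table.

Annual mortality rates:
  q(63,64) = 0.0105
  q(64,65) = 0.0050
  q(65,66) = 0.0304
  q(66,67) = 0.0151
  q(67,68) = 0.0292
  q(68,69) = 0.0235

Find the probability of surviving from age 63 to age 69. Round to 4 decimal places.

0.8913

Chaining the interval survival probabilities: (1 − 0.0105) × (1 − 0.0050) × (1 − 0.0304) × (1 − 0.0151) × (1 − 0.0292) × (1 − 0.0235).
= 0.9895 × 0.9950 × 0.9696 × 0.9849 × 0.9708 × 0.9765 = 0.891304.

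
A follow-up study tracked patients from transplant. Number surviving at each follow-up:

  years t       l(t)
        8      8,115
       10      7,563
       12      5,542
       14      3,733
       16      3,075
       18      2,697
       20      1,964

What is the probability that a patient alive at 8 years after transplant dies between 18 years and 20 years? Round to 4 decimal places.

0.0903

This is the probability of reaching 18 but not 20, conditional on being alive at 8: (l(18) − l(20)) / l(8).
= (2,697 − 1,964) / 8,115 = 733 / 8,115 = 0.090327.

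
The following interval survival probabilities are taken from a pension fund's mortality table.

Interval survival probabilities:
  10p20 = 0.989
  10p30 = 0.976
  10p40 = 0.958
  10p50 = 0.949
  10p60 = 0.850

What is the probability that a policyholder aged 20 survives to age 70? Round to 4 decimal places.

The overall survival probability is 0.989 × 0.976 × 0.958 × 0.949 × 0.850.
= 0.745928.

0.7459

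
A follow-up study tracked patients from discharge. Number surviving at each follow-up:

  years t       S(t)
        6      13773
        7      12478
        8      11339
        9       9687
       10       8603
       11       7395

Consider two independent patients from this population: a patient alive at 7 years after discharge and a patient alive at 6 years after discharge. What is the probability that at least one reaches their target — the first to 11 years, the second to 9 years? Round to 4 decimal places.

p₁ = S(11)/S(7) = 7395/12478 = 0.592643; p₂ = S(9)/S(6) = 9687/13773 = 0.703333.
P(at least one) = 1 − (1−p₁)(1−p₂) = 1 − 0.407357 × 0.296667 = 0.879151.

0.8792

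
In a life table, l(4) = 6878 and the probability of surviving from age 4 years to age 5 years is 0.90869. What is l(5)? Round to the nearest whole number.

l(5) = l(4) × p = 6878 × 0.90869 = 6250.

6250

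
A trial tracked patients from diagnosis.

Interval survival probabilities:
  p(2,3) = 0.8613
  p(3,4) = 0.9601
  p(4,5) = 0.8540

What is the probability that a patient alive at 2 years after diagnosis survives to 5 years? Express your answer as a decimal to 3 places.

0.706

Chaining the interval survival probabilities: 0.8613 × 0.9601 × 0.8540.
= 0.706202.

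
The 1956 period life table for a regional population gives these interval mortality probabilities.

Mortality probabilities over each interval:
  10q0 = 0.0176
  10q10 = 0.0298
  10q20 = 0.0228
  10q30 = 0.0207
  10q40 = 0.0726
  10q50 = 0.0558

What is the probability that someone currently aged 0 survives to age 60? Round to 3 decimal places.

0.799

Chaining the interval survival probabilities: (1 − 0.0176) × (1 − 0.0298) × (1 − 0.0228) × (1 − 0.0207) × (1 − 0.0726) × (1 − 0.0558).
= 0.9824 × 0.9702 × 0.9772 × 0.9793 × 0.9274 × 0.9442 = 0.798693.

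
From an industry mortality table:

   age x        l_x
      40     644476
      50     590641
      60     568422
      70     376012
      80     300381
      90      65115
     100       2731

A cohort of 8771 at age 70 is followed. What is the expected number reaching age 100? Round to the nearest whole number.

64

The relevant probability is 2731/376012 = 0.007263.
Expected number = 8771 × 0.007263 = 64.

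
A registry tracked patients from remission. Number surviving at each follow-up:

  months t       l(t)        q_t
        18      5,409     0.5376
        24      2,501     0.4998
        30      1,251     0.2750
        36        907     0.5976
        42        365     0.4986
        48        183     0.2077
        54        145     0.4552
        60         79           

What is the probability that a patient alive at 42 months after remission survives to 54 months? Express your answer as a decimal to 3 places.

0.397

The conditional survival probability is l(54)/l(42) = 145/365 = 0.397260.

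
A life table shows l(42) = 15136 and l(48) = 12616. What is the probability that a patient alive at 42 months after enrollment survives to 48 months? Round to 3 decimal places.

The conditional survival probability is l(48)/l(42) = 12616/15136 = 0.833510.

0.834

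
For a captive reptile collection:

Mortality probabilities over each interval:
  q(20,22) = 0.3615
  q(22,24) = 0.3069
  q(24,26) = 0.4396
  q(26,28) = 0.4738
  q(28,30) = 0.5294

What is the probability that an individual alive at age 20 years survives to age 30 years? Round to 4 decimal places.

0.0614

P(survive 20→30) = (1 − 0.3615) × (1 − 0.3069) × (1 − 0.4396) × (1 − 0.4738) × (1 − 0.5294).
= 0.6385 × 0.6931 × 0.5604 × 0.5262 × 0.4706 = 0.061413.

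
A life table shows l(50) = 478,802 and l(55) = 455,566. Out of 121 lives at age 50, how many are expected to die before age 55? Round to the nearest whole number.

The relevant probability is 1 − 455,566/478,802 = 0.048529.
Expected number = 121 × 0.048529 = 6.

6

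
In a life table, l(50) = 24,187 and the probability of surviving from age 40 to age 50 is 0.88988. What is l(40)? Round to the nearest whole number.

27180

l(40) = l(50) / p = 24,187 / 0.88988 = 27180.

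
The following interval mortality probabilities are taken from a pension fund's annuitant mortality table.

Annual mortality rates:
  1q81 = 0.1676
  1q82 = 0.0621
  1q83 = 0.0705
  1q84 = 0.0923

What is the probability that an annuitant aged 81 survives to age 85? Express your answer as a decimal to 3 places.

0.659

Survival from 81 to 85 is the product of surviving each interval: (1 − 0.1676) × (1 − 0.0621) × (1 − 0.0705) × (1 − 0.0923).
= 0.8324 × 0.9379 × 0.9295 × 0.9077 = 0.658689.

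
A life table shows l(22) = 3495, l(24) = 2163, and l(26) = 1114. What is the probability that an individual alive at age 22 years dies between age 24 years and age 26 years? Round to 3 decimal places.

0.300

This is the probability of reaching 24 but not 26, conditional on being alive at 22: (l(24) − l(26)) / l(22).
= (2163 − 1114) / 3495 = 1049 / 3495 = 0.300143.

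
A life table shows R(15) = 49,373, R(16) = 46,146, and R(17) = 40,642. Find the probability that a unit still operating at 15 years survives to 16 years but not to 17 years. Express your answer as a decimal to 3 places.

This is the probability of reaching 16 but not 17, conditional on being operational at 15: (R(16) − R(17)) / R(15).
= (46,146 − 40,642) / 49,373 = 5,504 / 49,373 = 0.111478.

0.111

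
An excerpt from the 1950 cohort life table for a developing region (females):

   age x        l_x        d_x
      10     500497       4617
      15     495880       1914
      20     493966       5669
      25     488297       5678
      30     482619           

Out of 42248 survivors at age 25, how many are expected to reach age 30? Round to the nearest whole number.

41757

The relevant probability is 482619/488297 = 0.988372.
Expected number = 42248 × 0.988372 = 41757.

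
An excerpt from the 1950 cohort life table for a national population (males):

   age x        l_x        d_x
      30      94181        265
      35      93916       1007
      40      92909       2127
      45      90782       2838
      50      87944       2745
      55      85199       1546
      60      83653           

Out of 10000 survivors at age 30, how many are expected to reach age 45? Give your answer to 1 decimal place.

The relevant probability is 90782/94181 = 0.963910.
Expected number = 10000 × 0.963910 = 9639.1.

9639.1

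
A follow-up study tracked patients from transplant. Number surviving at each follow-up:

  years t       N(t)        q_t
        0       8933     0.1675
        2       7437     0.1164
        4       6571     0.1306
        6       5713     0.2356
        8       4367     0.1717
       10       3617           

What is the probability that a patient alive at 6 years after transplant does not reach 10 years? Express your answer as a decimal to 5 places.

P(die before 10 | alive at 6) = 1 − N(10)/N(6) = 1 − 3617/5713 = (2096)/5713 = 0.366883.

0.36688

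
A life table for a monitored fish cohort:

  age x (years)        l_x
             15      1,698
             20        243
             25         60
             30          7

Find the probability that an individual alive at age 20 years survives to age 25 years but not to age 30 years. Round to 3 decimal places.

This is the probability of reaching 25 but not 30, conditional on being alive at 20: (l_25 − l_30) / l_20.
= (60 − 7) / 243 = 53 / 243 = 0.218107.

0.218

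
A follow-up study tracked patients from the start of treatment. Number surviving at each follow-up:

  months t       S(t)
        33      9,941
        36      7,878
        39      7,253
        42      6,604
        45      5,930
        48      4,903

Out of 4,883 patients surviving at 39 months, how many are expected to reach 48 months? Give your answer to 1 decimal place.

3300.9

The relevant probability is 4,903/7,253 = 0.675996.
Expected number = 4,883 × 0.675996 = 3300.9.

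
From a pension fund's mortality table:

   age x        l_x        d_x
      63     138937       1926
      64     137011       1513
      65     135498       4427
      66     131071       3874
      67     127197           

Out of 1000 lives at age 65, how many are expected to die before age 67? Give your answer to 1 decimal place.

61.3

The relevant probability is 1 − 127197/135498 = 0.061263.
Expected number = 1000 × 0.061263 = 61.3.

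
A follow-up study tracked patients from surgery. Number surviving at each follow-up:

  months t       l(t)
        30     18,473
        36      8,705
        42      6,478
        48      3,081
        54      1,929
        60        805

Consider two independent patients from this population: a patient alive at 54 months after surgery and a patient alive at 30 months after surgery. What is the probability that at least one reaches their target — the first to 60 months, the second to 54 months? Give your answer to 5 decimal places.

0.47816

p₁ = l(60)/l(54) = 805/1,929 = 0.417315; p₂ = l(54)/l(30) = 1,929/18,473 = 0.104423.
P(at least one) = 1 − (1−p₁)(1−p₂) = 1 − 0.582685 × 0.895577 = 0.478161.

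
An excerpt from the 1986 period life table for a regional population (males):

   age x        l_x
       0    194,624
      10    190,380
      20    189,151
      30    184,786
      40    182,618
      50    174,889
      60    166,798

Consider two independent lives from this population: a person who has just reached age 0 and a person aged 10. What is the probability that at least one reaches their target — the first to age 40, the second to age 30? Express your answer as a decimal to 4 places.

0.9982

p₁ = l_40/l_0 = 182,618/194,624 = 0.938312; p₂ = l_30/l_10 = 184,786/190,380 = 0.970617.
P(at least one) = 1 − (1−p₁)(1−p₂) = 1 − 0.061688 × 0.029383 = 0.998187.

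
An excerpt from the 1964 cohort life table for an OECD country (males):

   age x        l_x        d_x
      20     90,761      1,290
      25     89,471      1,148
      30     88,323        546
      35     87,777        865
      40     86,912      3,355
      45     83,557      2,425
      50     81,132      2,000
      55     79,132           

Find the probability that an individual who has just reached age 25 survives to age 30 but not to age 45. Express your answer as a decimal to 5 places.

0.05327

We want 5|15q25 = (l_30 − l_45)/l_25.
This is the probability of reaching 30 but not 45, conditional on being alive at 25: (l_30 − l_45) / l_25.
= (88,323 − 83,557) / 89,471 = 4,766 / 89,471 = 0.053269.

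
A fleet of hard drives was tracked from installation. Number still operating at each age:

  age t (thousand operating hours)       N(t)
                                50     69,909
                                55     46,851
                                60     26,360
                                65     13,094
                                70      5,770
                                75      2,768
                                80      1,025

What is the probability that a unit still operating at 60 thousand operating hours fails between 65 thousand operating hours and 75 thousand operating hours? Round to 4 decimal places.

This is the probability of reaching 65 but not 75, conditional on being operational at 60: (N(65) − N(75)) / N(60).
= (13,094 − 2,768) / 26,360 = 10,326 / 26,360 = 0.391730.

0.3917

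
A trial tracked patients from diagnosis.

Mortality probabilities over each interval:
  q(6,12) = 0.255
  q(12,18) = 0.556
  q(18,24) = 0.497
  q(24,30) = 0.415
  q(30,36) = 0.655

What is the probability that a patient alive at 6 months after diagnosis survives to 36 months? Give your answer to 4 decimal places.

P(survive 6→36) = (1 − 0.255) × (1 − 0.556) × (1 − 0.497) × (1 − 0.415) × (1 − 0.655).
= 0.745 × 0.444 × 0.503 × 0.585 × 0.345 = 0.033580.

0.0336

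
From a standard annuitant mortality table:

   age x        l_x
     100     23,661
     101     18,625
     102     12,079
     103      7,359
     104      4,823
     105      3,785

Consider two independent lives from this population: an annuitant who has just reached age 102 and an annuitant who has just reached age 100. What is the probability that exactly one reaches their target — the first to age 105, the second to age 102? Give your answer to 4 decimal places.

0.5039

p₁ = l_105/l_102 = 3,785/12,079 = 0.313354; p₂ = l_102/l_100 = 12,079/23,661 = 0.510503.
P(exactly one) = p₁(1−p₂) + (1−p₁)p₂ = 0.153386 + 0.350535 = 0.503921.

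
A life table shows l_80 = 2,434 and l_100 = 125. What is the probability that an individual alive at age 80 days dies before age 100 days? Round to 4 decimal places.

P(die before 100 | alive at 80) = 1 − l_100/l_80 = 1 − 125/2,434 = (2,309)/2,434 = 0.948644.

0.9486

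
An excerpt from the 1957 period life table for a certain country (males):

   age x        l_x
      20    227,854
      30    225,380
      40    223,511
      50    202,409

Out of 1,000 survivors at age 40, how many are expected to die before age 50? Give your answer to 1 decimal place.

94.4

The relevant probability is 1 − 202,409/223,511 = 0.094411.
Expected number = 1,000 × 0.094411 = 94.4.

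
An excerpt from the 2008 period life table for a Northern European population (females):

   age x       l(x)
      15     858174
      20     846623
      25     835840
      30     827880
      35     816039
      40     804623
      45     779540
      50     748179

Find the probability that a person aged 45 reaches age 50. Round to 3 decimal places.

0.960

The conditional survival probability is l(50)/l(45) = 748179/779540 = 0.959770.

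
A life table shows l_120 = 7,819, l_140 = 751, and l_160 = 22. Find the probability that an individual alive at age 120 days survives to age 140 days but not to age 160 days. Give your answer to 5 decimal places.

This is the probability of reaching 140 but not 160, conditional on being alive at 120: (l_140 − l_160) / l_120.
= (751 − 22) / 7,819 = 729 / 7,819 = 0.093234.

0.09323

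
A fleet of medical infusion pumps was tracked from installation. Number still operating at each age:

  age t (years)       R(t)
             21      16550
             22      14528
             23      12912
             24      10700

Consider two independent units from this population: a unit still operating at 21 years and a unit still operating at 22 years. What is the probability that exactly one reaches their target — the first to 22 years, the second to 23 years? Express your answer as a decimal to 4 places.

0.2062

p₁ = R(22)/R(21) = 14528/16550 = 0.877825; p₂ = R(23)/R(22) = 12912/14528 = 0.888767.
P(exactly one) = p₁(1−p₂) + (1−p₁)p₂ = 0.097643 + 0.108585 = 0.206228.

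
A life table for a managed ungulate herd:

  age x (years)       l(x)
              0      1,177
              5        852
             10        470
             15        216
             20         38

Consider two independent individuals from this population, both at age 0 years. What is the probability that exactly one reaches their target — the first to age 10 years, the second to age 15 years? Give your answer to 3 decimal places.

p₁ = l(10)/l(0) = 470/1,177 = 0.399320; p₂ = l(15)/l(0) = 216/1,177 = 0.183517.
P(exactly one) = p₁(1−p₂) + (1−p₁)p₂ = 0.326038 + 0.110235 = 0.436273.

0.436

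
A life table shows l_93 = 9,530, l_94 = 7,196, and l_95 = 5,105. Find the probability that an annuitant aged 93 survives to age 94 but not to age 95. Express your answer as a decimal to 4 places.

0.2194

We want 1|1q93 = (l_94 − l_95)/l_93.
This is the probability of reaching 94 but not 95, conditional on being alive at 93: (l_94 − l_95) / l_93.
= (7,196 − 5,105) / 9,530 = 2,091 / 9,530 = 0.219412.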